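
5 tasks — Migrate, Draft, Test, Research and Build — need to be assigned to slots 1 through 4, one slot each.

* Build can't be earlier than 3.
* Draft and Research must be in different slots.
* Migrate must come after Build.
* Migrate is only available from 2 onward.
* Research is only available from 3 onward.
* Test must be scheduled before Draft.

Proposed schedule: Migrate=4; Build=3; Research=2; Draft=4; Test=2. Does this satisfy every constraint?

Invalid. Research is only available from 3 onward.

Draft and Research must be in different slots — holds.
Test must be scheduled before Draft — holds.
Migrate is only available from 2 onward — holds.
Build can't be earlier than 3 — holds.
Research is only available from 3 onward — violated.
Migrate must come after Build — holds.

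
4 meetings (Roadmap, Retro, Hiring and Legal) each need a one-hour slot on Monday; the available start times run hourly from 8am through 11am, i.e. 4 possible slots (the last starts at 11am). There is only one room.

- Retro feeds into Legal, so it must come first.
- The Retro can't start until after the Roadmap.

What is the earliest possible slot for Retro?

Precedence pushes Retro to at least 9am; downstream work caps Retro at 10am.
Retro at 9am is achievable: Retro -> 9am, Roadmap -> 8am, Hiring -> 11am, Legal -> 10am.

9am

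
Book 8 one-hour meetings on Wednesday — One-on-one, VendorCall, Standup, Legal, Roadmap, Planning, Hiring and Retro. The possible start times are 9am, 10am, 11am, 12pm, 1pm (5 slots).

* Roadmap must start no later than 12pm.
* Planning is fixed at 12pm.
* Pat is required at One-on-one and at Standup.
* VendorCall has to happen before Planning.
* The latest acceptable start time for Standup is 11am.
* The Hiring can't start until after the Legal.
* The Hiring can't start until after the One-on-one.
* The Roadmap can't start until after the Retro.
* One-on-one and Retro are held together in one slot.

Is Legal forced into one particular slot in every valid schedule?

No

Legal can be 9am (e.g. Hiring -> 11am; Standup -> 9am; Roadmap -> 11am; Legal -> 9am; Planning -> 12pm; One-on-one -> 10am; VendorCall -> 9am; Retro -> 10am) or 10am (e.g. One-on-one=10am, Standup=9am, Planning=12pm, VendorCall=9am, Roadmap=11am, Legal=10am, Hiring=11am, Retro=10am).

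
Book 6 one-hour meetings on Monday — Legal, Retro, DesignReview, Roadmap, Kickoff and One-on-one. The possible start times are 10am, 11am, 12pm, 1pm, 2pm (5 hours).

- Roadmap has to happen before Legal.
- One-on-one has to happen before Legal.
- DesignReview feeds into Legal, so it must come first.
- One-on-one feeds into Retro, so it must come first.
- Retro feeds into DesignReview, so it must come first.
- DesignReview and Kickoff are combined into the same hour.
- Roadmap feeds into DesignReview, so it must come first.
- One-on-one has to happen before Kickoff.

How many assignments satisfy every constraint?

Splitting on Legal: it can be 1pm (2), 2pm (11). Listing each branch's schedules as (Retro, DesignReview, Roadmap, Kickoff, One-on-one):
Legal=1pm: (11am,12pm,10am,12pm,10am) (11am,12pm,11am,12pm,10am) — 2.
Legal=2pm: (11am,12pm,10am,12pm,10am) (11am,12pm,11am,12pm,10am) (11am,1pm,10am,1pm,10am) (11am,1pm,11am,1pm,10am) (11am,1pm,12pm,1pm,10am) (12pm,1pm,10am,1pm,10am) (12pm,1pm,10am,1pm,11am) (12pm,1pm,11am,1pm,10am) (12pm,1pm,11am,1pm,11am) (12pm,1pm,12pm,1pm,10am) (12pm,1pm,12pm,1pm,11am) — 11.
Summing: 2 + 11 = 13.

13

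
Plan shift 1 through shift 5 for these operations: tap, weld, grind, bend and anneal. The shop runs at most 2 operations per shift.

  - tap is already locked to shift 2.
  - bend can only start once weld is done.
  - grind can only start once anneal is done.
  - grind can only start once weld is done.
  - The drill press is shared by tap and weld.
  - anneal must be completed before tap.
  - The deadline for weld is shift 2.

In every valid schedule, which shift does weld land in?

weld's window is shift 1–shift 2.
tap is fixed at shift 2, and weld can't share a shift with tap.
So weld must be shift 1.

shift 1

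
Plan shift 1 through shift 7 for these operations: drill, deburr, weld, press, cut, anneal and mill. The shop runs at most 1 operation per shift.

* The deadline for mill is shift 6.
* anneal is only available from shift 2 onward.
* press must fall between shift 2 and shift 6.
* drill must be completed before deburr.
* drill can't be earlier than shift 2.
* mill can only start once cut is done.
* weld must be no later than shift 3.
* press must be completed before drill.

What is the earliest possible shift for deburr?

Precedence pushes deburr to at least shift 4.
deburr at shift 4 is achievable: cut -> shift 5; mill -> shift 6; press -> shift 2; anneal -> shift 7; deburr -> shift 4; drill -> shift 3; weld -> shift 1.

shift 4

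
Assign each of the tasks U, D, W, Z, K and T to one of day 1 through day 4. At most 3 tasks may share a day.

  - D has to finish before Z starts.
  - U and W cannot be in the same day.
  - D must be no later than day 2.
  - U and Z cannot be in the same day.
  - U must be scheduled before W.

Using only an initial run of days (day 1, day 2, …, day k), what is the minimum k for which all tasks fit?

2 days

The precedence chain requires at least 2 distinct days.
With at most 3 per day and 6 tasks, at least 2 days are needed.
2 works (last occupied day: day 2): for example W in day 2, K in day 1, T in day 2, Z in day 2, D in day 1, U in day 1.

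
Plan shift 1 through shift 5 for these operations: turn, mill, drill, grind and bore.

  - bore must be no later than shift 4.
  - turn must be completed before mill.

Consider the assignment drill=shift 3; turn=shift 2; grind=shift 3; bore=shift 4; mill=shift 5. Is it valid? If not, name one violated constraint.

Valid

turn must be completed before mill — holds.
bore must be no later than shift 4 — holds.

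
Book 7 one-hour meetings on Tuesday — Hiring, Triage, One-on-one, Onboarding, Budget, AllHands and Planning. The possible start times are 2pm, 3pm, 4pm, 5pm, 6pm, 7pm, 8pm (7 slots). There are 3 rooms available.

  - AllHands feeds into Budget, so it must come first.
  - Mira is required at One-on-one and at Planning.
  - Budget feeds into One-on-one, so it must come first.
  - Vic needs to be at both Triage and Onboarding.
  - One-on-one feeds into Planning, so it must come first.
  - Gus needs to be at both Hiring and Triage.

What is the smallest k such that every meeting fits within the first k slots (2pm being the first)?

The precedence chain requires at least 4 distinct slots.
With at most 3 per slot and 7 meetings, at least 3 slots are needed.
4 works (last occupied slot: 5pm): for example One-on-one in 4pm; Onboarding in 2pm; Budget in 3pm; AllHands in 2pm; Planning in 5pm; Triage in 3pm; Hiring in 2pm.

4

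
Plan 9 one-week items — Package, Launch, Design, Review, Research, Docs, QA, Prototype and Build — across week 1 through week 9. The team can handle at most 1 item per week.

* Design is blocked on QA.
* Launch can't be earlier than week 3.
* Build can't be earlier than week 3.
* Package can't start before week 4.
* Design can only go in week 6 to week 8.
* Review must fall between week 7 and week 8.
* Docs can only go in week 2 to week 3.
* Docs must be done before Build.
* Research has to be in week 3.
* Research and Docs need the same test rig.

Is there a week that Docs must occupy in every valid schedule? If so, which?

Docs's window is week 2–week 3.
Research is fixed at week 3, and Docs can't share a week with Research.
So Docs must be week 2.

week 2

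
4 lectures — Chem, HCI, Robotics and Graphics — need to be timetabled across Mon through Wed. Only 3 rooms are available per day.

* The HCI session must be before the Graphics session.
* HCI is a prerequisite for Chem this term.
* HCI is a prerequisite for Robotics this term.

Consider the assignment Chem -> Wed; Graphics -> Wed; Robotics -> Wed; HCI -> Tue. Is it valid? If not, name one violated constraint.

Valid

HCI is a prerequisite for Chem this term — holds.
Only 3 rooms are available per day — holds.
The HCI session must be before the Graphics session — holds.
HCI is a prerequisite for Robotics this term — holds.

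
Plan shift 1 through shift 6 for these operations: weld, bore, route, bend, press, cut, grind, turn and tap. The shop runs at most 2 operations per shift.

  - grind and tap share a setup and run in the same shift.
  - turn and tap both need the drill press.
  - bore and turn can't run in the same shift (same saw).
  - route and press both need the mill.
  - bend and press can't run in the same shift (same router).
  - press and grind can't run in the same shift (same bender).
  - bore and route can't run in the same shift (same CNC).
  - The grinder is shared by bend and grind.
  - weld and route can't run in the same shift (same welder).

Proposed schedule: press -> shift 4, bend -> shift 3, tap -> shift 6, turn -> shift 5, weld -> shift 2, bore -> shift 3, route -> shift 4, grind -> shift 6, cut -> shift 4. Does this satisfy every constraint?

weld and route can't run in the same shift (same welder) — holds.
route and press both need the mill — violated.
bend and press can't run in the same shift (same router) — holds.
bore and turn can't run in the same shift (same saw) — holds.
The grinder is shared by bend and grind — holds.
grind and tap share a setup and run in the same shift — holds.
bore and route can't run in the same shift (same CNC) — holds.
The shop runs at most 2 operations per shift — violated.
press and grind can't run in the same shift (same bender) — holds.
turn and tap both need the drill press — holds.

No. route and press both need the mill is not satisfied.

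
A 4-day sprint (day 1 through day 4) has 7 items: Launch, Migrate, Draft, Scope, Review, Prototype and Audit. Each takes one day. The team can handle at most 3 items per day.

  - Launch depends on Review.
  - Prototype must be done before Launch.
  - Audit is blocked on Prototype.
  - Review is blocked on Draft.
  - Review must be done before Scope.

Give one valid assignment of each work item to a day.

Scope in day 3; Migrate in day 1; Audit in day 2; Review in day 2; Prototype in day 1; Launch in day 3; Draft in day 1

Checking: Prototype(day 1) before Audit(day 2); Review(day 2) before Scope(day 3); Draft(day 1) before Review(day 2); Review(day 2) before Launch(day 3); Prototype(day 1) before Launch(day 3); max 3 per day (cap 3).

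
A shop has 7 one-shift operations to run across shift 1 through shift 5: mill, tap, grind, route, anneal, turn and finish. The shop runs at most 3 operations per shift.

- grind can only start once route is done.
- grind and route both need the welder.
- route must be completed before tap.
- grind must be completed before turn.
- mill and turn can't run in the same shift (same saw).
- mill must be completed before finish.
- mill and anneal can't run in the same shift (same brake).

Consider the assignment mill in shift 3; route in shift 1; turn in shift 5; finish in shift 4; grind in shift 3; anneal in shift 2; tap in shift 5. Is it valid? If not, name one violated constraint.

mill must be completed before finish — holds.
mill and anneal can't run in the same shift (same brake) — holds.
grind and route both need the welder — holds.
grind can only start once route is done — holds.
grind must be completed before turn — holds.
The shop runs at most 3 operations per shift — holds.
route must be completed before tap — holds.
mill and turn can't run in the same shift (same saw) — holds.

Yes, all constraints hold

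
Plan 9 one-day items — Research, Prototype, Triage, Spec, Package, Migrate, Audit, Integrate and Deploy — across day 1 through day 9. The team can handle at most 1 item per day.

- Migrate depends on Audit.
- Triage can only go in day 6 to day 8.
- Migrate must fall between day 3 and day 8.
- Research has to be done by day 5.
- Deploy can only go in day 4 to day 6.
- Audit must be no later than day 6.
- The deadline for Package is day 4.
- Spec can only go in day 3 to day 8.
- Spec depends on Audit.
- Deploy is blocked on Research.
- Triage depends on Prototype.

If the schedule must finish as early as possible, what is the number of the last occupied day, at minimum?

day 9

The precedence chain requires at least 2 distinct days.
With at most 1 per day and 9 tasks, at least 9 days are needed.
Triage can't be placed before day 6, so the schedule must run through at least day 6.
9 works (last occupied day: day 9): for example Deploy=day 4; Migrate=day 8; Triage=day 6; Prototype=day 5; Package=day 1; Research=day 2; Spec=day 7; Audit=day 3; Integrate=day 9.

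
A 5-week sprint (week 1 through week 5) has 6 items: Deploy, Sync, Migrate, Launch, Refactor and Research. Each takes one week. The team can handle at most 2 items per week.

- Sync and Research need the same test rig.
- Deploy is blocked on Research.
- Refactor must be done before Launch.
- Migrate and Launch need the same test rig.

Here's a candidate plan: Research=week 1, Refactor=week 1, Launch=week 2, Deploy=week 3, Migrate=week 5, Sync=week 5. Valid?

Yes, all constraints hold

Deploy is blocked on Research — holds.
Refactor must be done before Launch — holds.
Migrate and Launch need the same test rig — holds.
Sync and Research need the same test rig — holds.
The team can handle at most 2 items per week — holds.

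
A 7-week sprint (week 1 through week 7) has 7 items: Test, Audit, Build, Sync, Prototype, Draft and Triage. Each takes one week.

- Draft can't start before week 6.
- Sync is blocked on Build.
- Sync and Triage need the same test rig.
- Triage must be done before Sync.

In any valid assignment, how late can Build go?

Downstream work caps Build at week 6.
Build at week 6 is achievable: Prototype=week 1; Triage=week 1; Test=week 1; Draft=week 6; Sync=week 7; Audit=week 1; Build=week 6.

week 6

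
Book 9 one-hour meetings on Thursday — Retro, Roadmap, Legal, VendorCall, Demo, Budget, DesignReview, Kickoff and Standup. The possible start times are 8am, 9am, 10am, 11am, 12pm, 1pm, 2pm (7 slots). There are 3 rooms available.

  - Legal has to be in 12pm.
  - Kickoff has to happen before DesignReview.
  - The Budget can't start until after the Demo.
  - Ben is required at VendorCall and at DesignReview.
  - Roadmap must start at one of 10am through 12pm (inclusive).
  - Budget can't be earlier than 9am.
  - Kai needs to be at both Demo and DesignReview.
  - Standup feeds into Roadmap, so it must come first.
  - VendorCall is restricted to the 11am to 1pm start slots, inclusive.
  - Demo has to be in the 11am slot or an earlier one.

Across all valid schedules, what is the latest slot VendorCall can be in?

VendorCall is available from 11am; VendorCall's own window allows nothing later than 1pm.
VendorCall at 1pm is achievable: Legal in 12pm; Kickoff in 8am; DesignReview in 9am; Retro in 9am; VendorCall in 1pm; Budget in 9am; Standup in 8am; Demo in 8am; Roadmap in 10am.

1pm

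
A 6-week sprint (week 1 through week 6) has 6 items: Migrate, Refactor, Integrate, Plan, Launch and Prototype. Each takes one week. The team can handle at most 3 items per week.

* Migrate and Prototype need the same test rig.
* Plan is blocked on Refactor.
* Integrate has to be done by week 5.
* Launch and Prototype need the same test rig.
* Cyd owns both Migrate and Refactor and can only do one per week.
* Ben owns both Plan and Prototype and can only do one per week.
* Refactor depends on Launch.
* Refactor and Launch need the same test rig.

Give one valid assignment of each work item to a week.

Migrate -> week 1, Integrate -> week 1, Plan -> week 3, Prototype -> week 2, Launch -> week 1, Refactor -> week 2

Checking: Launch(week 1) before Refactor(week 2); Refactor(week 2) before Plan(week 3); Migrate(week 1) != Prototype(week 2); Refactor(week 2) != Launch(week 1); Launch(week 1) != Prototype(week 2); Migrate(week 1) != Refactor(week 2); Plan(week 3) != Prototype(week 2); Integrate=week 1 in [week 1,week 5]; max 3 per week (cap 3).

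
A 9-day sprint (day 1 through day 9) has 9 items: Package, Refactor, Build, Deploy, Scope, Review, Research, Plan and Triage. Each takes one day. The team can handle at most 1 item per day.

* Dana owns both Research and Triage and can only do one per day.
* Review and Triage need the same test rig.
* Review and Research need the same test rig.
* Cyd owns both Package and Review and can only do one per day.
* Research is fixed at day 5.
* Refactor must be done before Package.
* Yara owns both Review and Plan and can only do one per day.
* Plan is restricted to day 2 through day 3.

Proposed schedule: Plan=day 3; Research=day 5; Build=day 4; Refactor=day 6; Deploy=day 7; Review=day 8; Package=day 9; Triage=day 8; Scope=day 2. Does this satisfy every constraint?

No. Review and Triage need the same test rig is not satisfied.

Research is fixed at day 5 — holds.
Refactor must be done before Package — holds.
Review and Triage need the same test rig — violated.
Dana owns both Research and Triage and can only do one per day — holds.
Yara owns both Review and Plan and can only do one per day — holds.
Plan is restricted to day 2 through day 3 — holds.
The team can handle at most 1 item per day — violated.
Cyd owns both Package and Review and can only do one per day — holds.
Review and Research need the same test rig — holds.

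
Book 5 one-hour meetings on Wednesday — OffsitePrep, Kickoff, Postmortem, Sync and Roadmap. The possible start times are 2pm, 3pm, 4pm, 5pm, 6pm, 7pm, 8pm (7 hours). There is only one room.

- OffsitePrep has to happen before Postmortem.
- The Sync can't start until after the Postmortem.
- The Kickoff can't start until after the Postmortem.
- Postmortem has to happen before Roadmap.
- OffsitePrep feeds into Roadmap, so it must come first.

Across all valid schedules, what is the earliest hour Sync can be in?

Precedence pushes Sync to at least 4pm.
Sync at 4pm is achievable: Sync -> 4pm, Kickoff -> 6pm, Postmortem -> 3pm, OffsitePrep -> 2pm, Roadmap -> 5pm.

4pm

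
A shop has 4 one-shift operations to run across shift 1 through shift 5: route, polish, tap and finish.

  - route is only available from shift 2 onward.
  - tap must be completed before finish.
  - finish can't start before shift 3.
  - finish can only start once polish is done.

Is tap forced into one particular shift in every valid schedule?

tap can be shift 1 (e.g. route=shift 2, tap=shift 1, finish=shift 3, polish=shift 1) or shift 2 (e.g. polish in shift 1, finish in shift 3, route in shift 2, tap in shift 2).

No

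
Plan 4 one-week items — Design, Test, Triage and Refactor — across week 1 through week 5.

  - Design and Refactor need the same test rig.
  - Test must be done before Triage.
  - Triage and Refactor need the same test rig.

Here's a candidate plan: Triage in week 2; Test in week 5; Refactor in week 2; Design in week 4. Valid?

No — it violates: Test must be done before Triage

Test must be done before Triage — violated.
Triage and Refactor need the same test rig — violated.
Design and Refactor need the same test rig — holds.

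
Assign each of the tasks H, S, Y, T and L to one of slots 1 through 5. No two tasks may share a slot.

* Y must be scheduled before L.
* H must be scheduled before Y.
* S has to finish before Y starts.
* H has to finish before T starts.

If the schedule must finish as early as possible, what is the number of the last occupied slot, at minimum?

5

The precedence chain requires at least 3 distinct slots.
With at most 1 per slot and 5 tasks, at least 5 slots are needed.
5 works (last occupied slot: 5): for example Y=3; S=2; H=1; L=5; T=4.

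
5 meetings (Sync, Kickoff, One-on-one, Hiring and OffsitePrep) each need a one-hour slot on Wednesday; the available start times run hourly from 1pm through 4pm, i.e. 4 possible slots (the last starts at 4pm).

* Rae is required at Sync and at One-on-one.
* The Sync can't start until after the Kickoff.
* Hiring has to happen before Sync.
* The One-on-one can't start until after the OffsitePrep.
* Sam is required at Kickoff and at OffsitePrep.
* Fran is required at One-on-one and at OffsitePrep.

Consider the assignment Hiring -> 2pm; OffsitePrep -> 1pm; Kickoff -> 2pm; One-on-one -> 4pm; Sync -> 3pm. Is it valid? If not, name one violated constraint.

Yes

The Sync can't start until after the Kickoff — holds.
Rae is required at Sync and at One-on-one — holds.
Fran is required at One-on-one and at OffsitePrep — holds.
The One-on-one can't start until after the OffsitePrep — holds.
Sam is required at Kickoff and at OffsitePrep — holds.
Hiring has to happen before Sync — holds.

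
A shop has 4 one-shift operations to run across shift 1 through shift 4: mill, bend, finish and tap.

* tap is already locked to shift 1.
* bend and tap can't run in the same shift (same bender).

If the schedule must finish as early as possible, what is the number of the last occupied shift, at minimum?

Could 1 shift be enough, i.e. nothing placed later than shift 1? No: tap's window within 1 shift is {shift 1}; tap can't share with bend (shift 1) → nothing is left.
So 1 shift is not enough.
2 works (last occupied shift: shift 2): for example tap -> shift 1, mill -> shift 1, bend -> shift 2, finish -> shift 1.

2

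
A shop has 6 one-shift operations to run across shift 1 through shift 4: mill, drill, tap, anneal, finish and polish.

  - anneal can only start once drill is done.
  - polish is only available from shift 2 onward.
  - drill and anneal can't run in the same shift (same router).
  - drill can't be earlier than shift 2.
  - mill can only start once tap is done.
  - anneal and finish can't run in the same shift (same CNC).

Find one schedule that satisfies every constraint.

mill -> shift 2; tap -> shift 1; polish -> shift 2; anneal -> shift 3; finish -> shift 1; drill -> shift 2

Checking: tap(shift 1) before mill(shift 2); drill(shift 2) before anneal(shift 3); drill(shift 2) != anneal(shift 3); anneal(shift 3) != finish(shift 1); drill=shift 2 in [shift 2,shift 4]; polish=shift 2 in [shift 2,shift 4].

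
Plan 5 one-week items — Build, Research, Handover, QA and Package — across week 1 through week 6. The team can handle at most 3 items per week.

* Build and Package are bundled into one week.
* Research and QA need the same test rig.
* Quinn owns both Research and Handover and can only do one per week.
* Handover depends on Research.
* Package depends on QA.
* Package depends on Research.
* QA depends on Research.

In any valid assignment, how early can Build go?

Build must be in the same week as Package, which can't be before week 3, so Build is at least week 3.
Build at week 3 is achievable: Handover=week 2, Build=week 3, Package=week 3, Research=week 1, QA=week 2.

week 3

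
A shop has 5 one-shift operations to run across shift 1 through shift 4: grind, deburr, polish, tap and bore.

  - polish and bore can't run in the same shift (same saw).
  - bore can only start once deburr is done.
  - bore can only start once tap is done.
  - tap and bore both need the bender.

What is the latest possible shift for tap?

Downstream work caps tap at shift 3.
tap at shift 3 is achievable: polish in shift 1, tap in shift 3, deburr in shift 1, grind in shift 1, bore in shift 4.

shift 3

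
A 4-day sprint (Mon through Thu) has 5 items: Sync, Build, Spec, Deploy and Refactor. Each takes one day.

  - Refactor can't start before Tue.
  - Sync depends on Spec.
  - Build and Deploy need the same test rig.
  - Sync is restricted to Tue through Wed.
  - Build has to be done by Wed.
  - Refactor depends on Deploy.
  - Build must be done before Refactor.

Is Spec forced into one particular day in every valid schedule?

No

Spec can be Mon (e.g. Sync=Tue, Build=Mon, Refactor=Wed, Deploy=Tue, Spec=Mon) or Tue (e.g. Build=Mon; Deploy=Tue; Sync=Wed; Spec=Tue; Refactor=Wed).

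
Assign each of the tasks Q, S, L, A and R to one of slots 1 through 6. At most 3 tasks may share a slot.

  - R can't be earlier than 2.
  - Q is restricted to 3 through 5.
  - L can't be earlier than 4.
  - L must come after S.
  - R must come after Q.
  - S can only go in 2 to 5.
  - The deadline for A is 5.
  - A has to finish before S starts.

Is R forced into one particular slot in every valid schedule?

R can be 4 (e.g. Q=3, S=2, R=4, A=1, L=4) or 5 (e.g. L in 4, Q in 3, R in 5, S in 2, A in 1).

No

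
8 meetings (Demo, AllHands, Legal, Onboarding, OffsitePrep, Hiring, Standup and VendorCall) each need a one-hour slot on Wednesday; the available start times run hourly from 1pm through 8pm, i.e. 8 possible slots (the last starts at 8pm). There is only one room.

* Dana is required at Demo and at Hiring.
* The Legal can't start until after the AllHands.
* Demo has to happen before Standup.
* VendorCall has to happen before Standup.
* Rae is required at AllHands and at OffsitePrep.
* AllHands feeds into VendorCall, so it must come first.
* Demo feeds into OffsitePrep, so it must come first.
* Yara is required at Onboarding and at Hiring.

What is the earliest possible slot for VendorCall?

Precedence pushes VendorCall to at least 2pm; downstream work caps VendorCall at 7pm.
VendorCall at 2pm is achievable: VendorCall -> 2pm, Demo -> 3pm, Onboarding -> 7pm, AllHands -> 1pm, Hiring -> 8pm, Legal -> 5pm, OffsitePrep -> 6pm, Standup -> 4pm.

2pm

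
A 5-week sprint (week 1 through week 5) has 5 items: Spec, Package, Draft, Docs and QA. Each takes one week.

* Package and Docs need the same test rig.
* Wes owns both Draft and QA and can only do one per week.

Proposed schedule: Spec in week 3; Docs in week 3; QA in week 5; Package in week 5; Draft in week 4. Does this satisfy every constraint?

Package and Docs need the same test rig — holds.
Wes owns both Draft and QA and can only do one per week — holds.

Yes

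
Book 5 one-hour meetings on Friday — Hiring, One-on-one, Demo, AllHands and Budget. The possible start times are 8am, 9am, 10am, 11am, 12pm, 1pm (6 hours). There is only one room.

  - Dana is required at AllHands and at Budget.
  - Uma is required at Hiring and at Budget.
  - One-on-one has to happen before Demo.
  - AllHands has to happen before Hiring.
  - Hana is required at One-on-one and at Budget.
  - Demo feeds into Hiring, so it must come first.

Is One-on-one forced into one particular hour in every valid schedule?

One-on-one can be 8am (e.g. Demo in 9am, One-on-one in 8am, AllHands in 10am, Budget in 12pm, Hiring in 11am) or 9am (e.g. One-on-one in 9am; AllHands in 8am; Budget in 12pm; Demo in 10am; Hiring in 11am).

No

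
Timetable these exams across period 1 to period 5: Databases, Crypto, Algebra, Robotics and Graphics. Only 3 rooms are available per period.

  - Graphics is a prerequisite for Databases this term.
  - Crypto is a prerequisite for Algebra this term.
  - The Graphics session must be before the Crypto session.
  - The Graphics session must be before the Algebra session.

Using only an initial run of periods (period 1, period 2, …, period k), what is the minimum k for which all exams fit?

The precedence chain requires at least 3 distinct periods.
With at most 3 per period and 5 exams, at least 2 periods are needed.
3 works (last occupied period: period 3): for example Robotics -> period 1; Crypto -> period 2; Algebra -> period 3; Graphics -> period 1; Databases -> period 2.

3 periods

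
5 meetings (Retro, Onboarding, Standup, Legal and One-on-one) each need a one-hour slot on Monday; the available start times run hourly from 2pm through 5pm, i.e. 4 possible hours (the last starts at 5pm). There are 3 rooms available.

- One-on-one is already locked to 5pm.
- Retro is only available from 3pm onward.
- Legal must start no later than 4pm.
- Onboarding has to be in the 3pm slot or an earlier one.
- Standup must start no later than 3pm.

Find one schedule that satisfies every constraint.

Legal=2pm, Retro=3pm, One-on-one=5pm, Standup=2pm, Onboarding=2pm

Checking: Legal=2pm in [2pm,4pm]; One-on-one=5pm in [5pm,5pm]; Standup=2pm in [2pm,3pm]; Retro=3pm in [3pm,5pm]; Onboarding=2pm in [2pm,3pm]; max 3 per hour (cap 3).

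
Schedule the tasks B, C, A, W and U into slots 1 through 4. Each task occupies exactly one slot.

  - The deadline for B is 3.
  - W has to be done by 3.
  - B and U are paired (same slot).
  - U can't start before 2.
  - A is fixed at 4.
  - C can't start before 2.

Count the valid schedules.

Splitting on B: it can be 2 (9), 3 (9). Listing each branch's schedules as (C, A, W, U):
B=2: (2,4,1,2) (2,4,2,2) (2,4,3,2) (3,4,1,2) (3,4,2,2) (3,4,3,2) (4,4,1,2) (4,4,2,2) (4,4,3,2) — 9.
B=3: (2,4,1,3) (2,4,2,3) (2,4,3,3) (3,4,1,3) (3,4,2,3) (3,4,3,3) (4,4,1,3) (4,4,2,3) (4,4,3,3) — 9.
Summing: 9 + 9 = 18.

18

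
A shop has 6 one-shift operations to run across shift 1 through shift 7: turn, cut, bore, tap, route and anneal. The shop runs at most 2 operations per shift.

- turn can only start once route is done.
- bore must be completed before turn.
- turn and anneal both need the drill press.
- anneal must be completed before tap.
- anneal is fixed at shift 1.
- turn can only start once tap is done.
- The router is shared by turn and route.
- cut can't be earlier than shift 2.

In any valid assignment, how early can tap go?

shift 2

Precedence pushes tap to at least shift 2; downstream work caps tap at shift 6.
tap at shift 2 is achievable: route=shift 3, bore=shift 1, turn=shift 4, anneal=shift 1, tap=shift 2, cut=shift 2.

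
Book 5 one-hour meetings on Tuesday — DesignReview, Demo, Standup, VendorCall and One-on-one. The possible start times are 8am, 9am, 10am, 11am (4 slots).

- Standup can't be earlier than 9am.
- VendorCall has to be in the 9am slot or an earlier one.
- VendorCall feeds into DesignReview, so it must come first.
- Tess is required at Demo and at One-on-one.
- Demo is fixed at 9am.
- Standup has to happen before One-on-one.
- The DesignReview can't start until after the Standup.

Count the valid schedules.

10

Splitting on DesignReview: it can be 10am (4), 11am (6). Listing each branch's schedules as (Demo, Standup, VendorCall, One-on-one):
DesignReview=10am: (9am,9am,8am,10am) (9am,9am,8am,11am) (9am,9am,9am,10am) (9am,9am,9am,11am) — 4.
DesignReview=11am: (9am,9am,8am,10am) (9am,9am,8am,11am) (9am,9am,9am,10am) (9am,9am,9am,11am) (9am,10am,8am,11am) (9am,10am,9am,11am) — 6.
Summing: 4 + 6 = 10.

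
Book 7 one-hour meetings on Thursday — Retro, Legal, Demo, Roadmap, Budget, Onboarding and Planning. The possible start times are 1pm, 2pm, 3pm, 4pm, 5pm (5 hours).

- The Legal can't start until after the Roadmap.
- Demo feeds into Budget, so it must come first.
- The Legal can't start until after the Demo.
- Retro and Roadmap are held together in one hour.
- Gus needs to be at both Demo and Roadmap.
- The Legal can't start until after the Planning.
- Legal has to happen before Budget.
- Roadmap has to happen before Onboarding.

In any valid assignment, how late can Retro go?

Retro must be in the same hour as Roadmap, which can't be after 3pm, so Retro is at most 3pm.
Retro at 3pm is achievable: Planning in 1pm; Roadmap in 3pm; Onboarding in 4pm; Demo in 1pm; Budget in 5pm; Retro in 3pm; Legal in 4pm.

3pm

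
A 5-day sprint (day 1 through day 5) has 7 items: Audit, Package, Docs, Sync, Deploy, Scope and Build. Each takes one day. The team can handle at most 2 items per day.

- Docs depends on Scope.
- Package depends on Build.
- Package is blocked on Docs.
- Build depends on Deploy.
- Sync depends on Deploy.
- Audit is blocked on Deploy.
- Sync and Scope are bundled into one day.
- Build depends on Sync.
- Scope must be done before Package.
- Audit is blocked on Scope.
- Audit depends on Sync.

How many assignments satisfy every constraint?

Splitting on Audit: it can be day 3 (3), day 4 (4), day 5 (7). Listing each branch's schedules as (Package, Docs, Sync, Deploy, Scope, Build) by day number:
Audit=day 3: (5,3,2,1,2,4) (5,4,2,1,2,3) (5,4,2,1,2,4) — 3.
Audit=day 4: (4,3,2,1,2,3) (5,3,2,1,2,3) (5,3,2,1,2,4) (5,4,2,1,2,3) — 4.
Audit=day 5: (4,3,2,1,2,3) (5,3,2,1,2,3) (5,3,2,1,2,4) (5,4,2,1,2,3) (5,4,2,1,2,4) (5,4,3,1,3,4) (5,4,3,2,3,4) — 7.
Summing: 3 + 4 + 7 = 14.

14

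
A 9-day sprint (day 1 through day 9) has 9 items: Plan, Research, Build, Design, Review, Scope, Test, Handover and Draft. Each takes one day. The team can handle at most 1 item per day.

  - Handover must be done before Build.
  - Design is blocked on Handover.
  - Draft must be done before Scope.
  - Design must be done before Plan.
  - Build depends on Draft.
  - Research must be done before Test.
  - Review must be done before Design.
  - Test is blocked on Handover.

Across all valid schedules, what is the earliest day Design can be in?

day 3

Precedence pushes Design to at least day 2; downstream work caps Design at day 8.
Design at day 3 is achievable: Research -> day 6, Review -> day 2, Draft -> day 4, Scope -> day 9, Test -> day 7, Design -> day 3, Build -> day 5, Handover -> day 1, Plan -> day 8.
Nothing earlier works — the capacity limit rule out every day before day 3.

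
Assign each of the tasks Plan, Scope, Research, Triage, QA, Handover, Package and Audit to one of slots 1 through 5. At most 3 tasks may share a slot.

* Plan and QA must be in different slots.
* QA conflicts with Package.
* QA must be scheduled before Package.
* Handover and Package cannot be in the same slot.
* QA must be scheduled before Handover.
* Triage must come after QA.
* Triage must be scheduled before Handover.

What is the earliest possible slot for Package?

Precedence pushes Package to at least 2.
Package at 2 is achievable: QA=1, Research=1, Triage=2, Package=2, Plan=2, Handover=3, Scope=1, Audit=3.

2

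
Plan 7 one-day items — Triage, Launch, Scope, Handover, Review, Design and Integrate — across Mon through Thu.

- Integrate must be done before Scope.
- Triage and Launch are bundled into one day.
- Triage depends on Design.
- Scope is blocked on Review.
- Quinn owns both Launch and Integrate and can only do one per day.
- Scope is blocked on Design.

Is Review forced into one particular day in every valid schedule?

Review can be Mon (e.g. Handover=Mon, Launch=Tue, Integrate=Mon, Triage=Tue, Scope=Tue, Design=Mon, Review=Mon) or Tue (e.g. Design in Mon, Integrate in Mon, Handover in Mon, Review in Tue, Triage in Tue, Launch in Tue, Scope in Wed).

No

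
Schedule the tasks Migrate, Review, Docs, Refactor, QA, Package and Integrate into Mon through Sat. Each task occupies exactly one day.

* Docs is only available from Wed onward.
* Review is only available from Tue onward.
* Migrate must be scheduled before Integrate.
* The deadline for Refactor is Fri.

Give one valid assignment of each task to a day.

Docs=Wed, Package=Mon, Integrate=Tue, QA=Mon, Migrate=Mon, Review=Tue, Refactor=Mon

Checking: Migrate(Mon) before Integrate(Tue); Refactor=Mon in [Mon,Fri]; Review=Tue in [Tue,Sat]; Docs=Wed in [Wed,Sat].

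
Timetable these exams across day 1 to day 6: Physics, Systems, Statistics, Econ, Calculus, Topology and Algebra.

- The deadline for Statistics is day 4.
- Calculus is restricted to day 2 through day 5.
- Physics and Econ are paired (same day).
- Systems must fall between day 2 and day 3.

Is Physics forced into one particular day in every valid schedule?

Physics can be day 1 (e.g. Algebra in day 1, Statistics in day 1, Calculus in day 2, Topology in day 1, Systems in day 2, Econ in day 1, Physics in day 1) or day 2 (e.g. Physics in day 2, Econ in day 2, Algebra in day 1, Topology in day 1, Calculus in day 2, Systems in day 2, Statistics in day 1).

No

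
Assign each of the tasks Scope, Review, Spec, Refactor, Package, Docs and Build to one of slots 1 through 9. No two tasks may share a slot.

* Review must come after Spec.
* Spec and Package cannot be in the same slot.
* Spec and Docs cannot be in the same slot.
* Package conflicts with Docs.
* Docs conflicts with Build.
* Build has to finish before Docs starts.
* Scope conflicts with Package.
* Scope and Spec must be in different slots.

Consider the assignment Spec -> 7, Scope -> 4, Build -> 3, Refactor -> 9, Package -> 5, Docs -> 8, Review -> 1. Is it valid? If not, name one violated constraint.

Scope conflicts with Package — holds.
Build has to finish before Docs starts — holds.
Package conflicts with Docs — holds.
Scope and Spec must be in different slots — holds.
Docs conflicts with Build — holds.
Review must come after Spec — violated.
Spec and Docs cannot be in the same slot — holds.
No two tasks may share a slot — holds.
Spec and Package cannot be in the same slot — holds.

Invalid. Review must come after Spec.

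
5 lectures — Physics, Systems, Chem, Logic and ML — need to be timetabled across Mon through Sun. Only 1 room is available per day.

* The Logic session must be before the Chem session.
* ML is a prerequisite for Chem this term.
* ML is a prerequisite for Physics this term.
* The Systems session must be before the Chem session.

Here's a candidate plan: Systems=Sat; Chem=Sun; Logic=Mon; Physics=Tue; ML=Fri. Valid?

No. ML is a prerequisite for Physics this term is not satisfied.

ML is a prerequisite for Chem this term — holds.
Only 1 room is available per day — holds.
The Logic session must be before the Chem session — holds.
The Systems session must be before the Chem session — holds.
ML is a prerequisite for Physics this term — violated.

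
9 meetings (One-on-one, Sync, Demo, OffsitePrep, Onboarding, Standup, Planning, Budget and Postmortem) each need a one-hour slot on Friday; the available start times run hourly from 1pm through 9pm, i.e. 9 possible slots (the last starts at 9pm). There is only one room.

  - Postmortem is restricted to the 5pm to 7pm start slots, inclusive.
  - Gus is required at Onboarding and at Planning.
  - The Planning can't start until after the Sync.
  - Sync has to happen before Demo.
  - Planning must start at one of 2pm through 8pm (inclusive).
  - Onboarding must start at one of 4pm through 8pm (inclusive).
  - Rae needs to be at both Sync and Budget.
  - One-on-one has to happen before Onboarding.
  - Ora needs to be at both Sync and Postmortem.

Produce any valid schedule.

Onboarding in 4pm; OffsitePrep in 7pm; Postmortem in 5pm; Planning in 2pm; Sync in 1pm; Budget in 9pm; Demo in 6pm; One-on-one in 3pm; Standup in 8pm

Checking: Sync(1pm) before Planning(2pm); Sync(1pm) before Demo(6pm); One-on-one(3pm) before Onboarding(4pm); Sync(1pm) != Budget(9pm); Sync(1pm) != Postmortem(5pm); Onboarding(4pm) != Planning(2pm); Postmortem=5pm in [5pm,7pm]; Planning=2pm in [2pm,8pm]; Onboarding=4pm in [4pm,8pm]; max 1 per slot (cap 1).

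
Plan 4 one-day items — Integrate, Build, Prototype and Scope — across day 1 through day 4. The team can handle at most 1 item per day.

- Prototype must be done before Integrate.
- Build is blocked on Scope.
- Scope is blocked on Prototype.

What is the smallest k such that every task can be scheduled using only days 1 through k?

4 days

The precedence chain requires at least 3 distinct days.
With at most 1 per day and 4 tasks, at least 4 days are needed.
4 works (last occupied day: day 4): for example Prototype in day 1, Integrate in day 3, Scope in day 2, Build in day 4.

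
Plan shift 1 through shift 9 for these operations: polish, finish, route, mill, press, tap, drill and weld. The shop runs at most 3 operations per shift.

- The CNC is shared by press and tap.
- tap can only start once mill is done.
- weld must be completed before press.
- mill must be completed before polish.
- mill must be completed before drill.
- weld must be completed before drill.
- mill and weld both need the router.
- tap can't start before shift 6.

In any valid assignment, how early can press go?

Precedence pushes press to at least shift 2.
press at shift 2 is achievable: tap in shift 6; press in shift 2; polish in shift 3; weld in shift 1; mill in shift 2; drill in shift 3; route in shift 1; finish in shift 1.

shift 2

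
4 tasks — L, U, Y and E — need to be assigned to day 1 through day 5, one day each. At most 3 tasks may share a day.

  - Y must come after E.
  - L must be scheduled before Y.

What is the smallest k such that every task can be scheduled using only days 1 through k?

The precedence chain requires at least 2 distinct days.
With at most 3 per day and 4 tasks, at least 2 days are needed.
2 works (last occupied day: day 2): for example E=day 1; L=day 1; U=day 1; Y=day 2.

2 days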